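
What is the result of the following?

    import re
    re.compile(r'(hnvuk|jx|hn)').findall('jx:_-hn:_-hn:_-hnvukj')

Branches in `(...|...)` are attempted left-to-right; the first branch that allows the whole pattern to succeed is taken.
Scanning left to right: at [0:2] match 'jx', group 1 = 'jx'; at [5:7] match 'hn', group 1 = 'hn'; at [10:12] match 'hn', group 1 = 'hn'; at [15:20] match 'hnvuk', group 1 = 'hnvuk'.
With a single group, `findall` returns only what that group captured — 4 items.

['jx', 'hn', 'hn', 'hnvuk']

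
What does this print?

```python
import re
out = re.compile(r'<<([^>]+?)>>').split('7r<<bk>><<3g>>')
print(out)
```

The group in the pattern means `split` returns the separators' captures alongside the pieces.

['7r', 'bk', '', '3g', '']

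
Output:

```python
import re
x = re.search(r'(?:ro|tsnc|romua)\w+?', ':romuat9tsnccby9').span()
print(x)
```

(1, 4)

Alternation isn't longest-match — the leftmost alternative that fits at this position is chosen.
`re.search` scans for the first position where the pattern succeeds.
The match spans [1:4] → 'rom'.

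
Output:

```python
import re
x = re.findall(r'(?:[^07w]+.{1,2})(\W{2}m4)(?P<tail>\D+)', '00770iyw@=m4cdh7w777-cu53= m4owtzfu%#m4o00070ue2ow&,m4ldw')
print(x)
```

[('@=m4', 'cdh'), ('= m4', 'owtzfu%#m'), ('&,m4', 'ldw')]

2 groups means each result is a tuple of 2 captured strings — 3 here.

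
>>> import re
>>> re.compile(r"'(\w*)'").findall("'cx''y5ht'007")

Walking the string: at [0:4] match "'cx'", group 1 = 'cx'; at [4:10] match "'y5ht'", group 1 = 'y5ht'.
Because there's exactly one group, `findall` drops the full match and keeps group 1 from each hit.

['cx', 'y5ht']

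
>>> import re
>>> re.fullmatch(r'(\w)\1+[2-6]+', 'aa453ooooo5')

None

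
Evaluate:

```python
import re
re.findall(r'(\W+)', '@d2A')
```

This matches one or more of a non-word character (captured).
Matches: at [0:1] match '@', group 1 = '@'.
One capturing group, so `findall` returns just the captured substring from the one match — 1 in all.

['@']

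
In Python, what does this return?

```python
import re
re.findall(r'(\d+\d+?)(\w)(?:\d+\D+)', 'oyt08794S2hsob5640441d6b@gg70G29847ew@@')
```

Pattern: one or more of a digit, then one or more of a digit (lazy) (captured); then a word character (captured); then one or more of a digit, then one or more of a non-digit (non-capturing group).
With 2 capturing groups, `findall` returns a 2-tuple per match.

[('08794', 'S'), ('5640441', 'd'), ('70', 'G')]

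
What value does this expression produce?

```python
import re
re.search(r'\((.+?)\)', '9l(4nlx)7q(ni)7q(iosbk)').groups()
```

('4nlx',)

Lazy quantifiers expand one character at a time until the remainder of the pattern can match.
`re.search` scans for the first position where the pattern succeeds.
The match spans [2:8] → '(4nlx)'.
Captured: group 1 = '4nlx'.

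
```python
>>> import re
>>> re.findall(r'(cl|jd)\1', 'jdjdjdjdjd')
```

['jd', 'jd']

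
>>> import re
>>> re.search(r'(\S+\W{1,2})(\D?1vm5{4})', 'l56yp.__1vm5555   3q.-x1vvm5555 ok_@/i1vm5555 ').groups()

('ok_@/', 'i1vm5555')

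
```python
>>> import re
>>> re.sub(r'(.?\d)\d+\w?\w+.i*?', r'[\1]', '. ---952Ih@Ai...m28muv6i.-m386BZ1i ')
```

'. --[-9]Ai...[m2]-[m3]'

`\1` in the replacement pulls in group 1's text for each match.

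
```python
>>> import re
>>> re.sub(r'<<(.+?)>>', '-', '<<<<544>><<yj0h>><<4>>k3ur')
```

'---k3ur'

`sub` substitutes '-' at each match site.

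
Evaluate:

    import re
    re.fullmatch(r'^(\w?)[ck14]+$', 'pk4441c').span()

(0, 7)

For `fullmatch`, every character of the input must be accounted for by the pattern.
The match spans [0:7] → 'pk4441c'.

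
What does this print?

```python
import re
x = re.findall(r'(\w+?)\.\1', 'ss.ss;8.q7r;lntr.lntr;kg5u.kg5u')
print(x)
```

['ss', 'lntr', 'kg5u']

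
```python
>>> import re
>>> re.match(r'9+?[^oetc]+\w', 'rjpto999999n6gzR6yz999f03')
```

The pattern matches one or more of a literal '9' (lazy); then one or more of any character except [oetc], then a word character.
`re.match` won't scan ahead — the pattern has to work from the very first character.
Here position 0 doesn't satisfy it, so the call returns None.

None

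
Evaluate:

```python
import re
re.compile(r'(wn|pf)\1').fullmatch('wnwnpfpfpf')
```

`\1` is not a pattern — it's the concrete string captured by group 1, re-applied verbatim.
`fullmatch` succeeds only if the pattern covers the string from start to end.
Here there's no way to consume every character, so the call returns None.

None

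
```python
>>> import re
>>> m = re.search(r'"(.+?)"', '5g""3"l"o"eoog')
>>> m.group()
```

Lazy quantifiers expand one character at a time until the remainder of the pattern can match.
`search` walks the string left to right and returns the first match it finds.
The match spans [2:6] → '""3"'.
Captured: group 1 = '"3'.

'""3"'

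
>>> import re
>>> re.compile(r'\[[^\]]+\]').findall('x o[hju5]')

Matches: at [3:9] → '[hju5]'.
Since nothing is captured, `findall` lists the 1 matched substring directly.

['[hju5]']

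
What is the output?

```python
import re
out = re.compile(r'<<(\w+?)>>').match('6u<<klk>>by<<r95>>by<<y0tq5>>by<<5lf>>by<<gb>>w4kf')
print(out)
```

`re.match` won't scan ahead — the pattern has to work from the very first character.
Here position 0 doesn't satisfy it, so the call returns None.

None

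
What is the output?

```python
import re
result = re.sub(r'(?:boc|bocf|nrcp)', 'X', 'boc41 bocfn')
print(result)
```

X41 Xfn

Branches in `(...|...)` are attempted left-to-right; the first branch that allows the whole pattern to succeed is taken.
Matches: at [0:3] → 'boc'; at [6:9] → 'boc'.
Each match is replaced by 'X'.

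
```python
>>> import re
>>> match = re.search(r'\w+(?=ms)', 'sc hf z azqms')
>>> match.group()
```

The `(?=…)`/`(?<=…)` assertion just peeks at neighbouring text; it doesn't advance the match position.
`search` walks the string left to right and returns the first match it finds.
The match spans [8:11] → 'azq'.

'azq'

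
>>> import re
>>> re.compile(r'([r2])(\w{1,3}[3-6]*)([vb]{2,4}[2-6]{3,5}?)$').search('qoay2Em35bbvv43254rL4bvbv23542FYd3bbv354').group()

'2FYd3bbv354'

The match spans [29:40] → '2FYd3bbv354'.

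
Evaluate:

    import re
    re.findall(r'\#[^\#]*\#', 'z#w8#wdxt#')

['#w8#']

Since nothing is captured, `findall` lists the 1 matched substring directly.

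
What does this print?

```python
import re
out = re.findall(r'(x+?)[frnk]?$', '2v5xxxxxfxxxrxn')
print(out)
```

The pattern matches one or more of a literal 'x' (lazy) (captured); then optionally one of [frnk]; then anchored at the end.
Scanning left to right: at [13:15] match 'xn', group 1 = 'x'.
`findall` collects group 1 from the one match (1 total).

['x']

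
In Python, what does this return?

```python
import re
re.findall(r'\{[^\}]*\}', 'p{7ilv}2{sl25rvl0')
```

With no groups in the pattern, `findall` gives back each whole match — 1 here.

['{7ilv}']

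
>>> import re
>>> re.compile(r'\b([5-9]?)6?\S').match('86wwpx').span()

This matches a word boundary (`\b`, zero-width); then optionally a character in [5-9] (captured); then optionally the literal '6', then a non-whitespace character.
`match` is anchored at position 0; if the pattern doesn't fit there, it returns None.
The match spans [0:3] → '86w'.
Captured: group 1 = '8'.

(0, 3)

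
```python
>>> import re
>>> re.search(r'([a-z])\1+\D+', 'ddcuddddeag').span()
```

After group 1 captures some text, `\1` only succeeds where that same text appears again.
The match spans [0:11] → 'ddcuddddeag'.

(0, 11)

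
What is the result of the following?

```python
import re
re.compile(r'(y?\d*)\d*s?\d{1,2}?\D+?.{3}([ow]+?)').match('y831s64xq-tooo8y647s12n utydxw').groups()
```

The match spans [0:12] → 'y831s64xq-to'.
Captured: group 1 = 'y831', group 2 = 'o'.

('y831', 'o')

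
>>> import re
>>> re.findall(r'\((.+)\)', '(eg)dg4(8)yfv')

['eg)dg4(8']

Matches: at [0:10] match '(eg)dg4(8)', group 1 = 'eg)dg4(8'.
Because there's exactly one group, `findall` drops the full match and keeps group 1 from the one hit.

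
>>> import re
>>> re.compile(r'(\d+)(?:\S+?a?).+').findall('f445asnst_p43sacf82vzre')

With a single group, `findall` returns only what that group captured — 1 item.

['445']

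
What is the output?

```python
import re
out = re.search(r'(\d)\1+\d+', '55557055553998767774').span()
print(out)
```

(0, 20)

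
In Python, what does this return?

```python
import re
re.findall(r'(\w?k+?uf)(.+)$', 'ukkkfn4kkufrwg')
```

[('4kkuf', 'rwg')]

The pattern matches optionally a word character, then one or more of a literal 'k' (lazy), then the literal 'uf' (captured); then one or more of any character (captured); then anchored at the end.
Walking the string: at [6:14] match '4kkufrwg', groups = ('4kkuf', 'rwg').
With 2 capturing groups, `findall` returns a 2-tuple per match.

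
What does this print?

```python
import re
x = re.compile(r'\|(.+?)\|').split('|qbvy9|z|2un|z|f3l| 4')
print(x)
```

['', 'qbvy9', 'z', '2un', 'z', 'f3l', ' 4']

The `?` after the quantifier makes it lazy — it takes as little as possible before letting the rest of the pattern try.
Matches to split on: at [0:7] → '|qbvy9|'; at [8:13] → '|2un|'; at [14:19] → '|f3l|'.
With a capturing group present, the delimiter's captured portion is kept in the result list.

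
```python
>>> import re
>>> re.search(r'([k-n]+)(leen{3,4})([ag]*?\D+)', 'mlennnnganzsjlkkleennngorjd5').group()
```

'lkkleennngorjd'

This matches one or more of a character in [k-n] (captured); then the literal 'lee', then 3 to 4 of the literal 'n' (captured); then zero or more of one of [ag] (lazy), then one or more of a non-digit (captured).
`re.search` scans for the first position where the pattern succeeds.
The match spans [13:27] → 'lkkleennngorjd'.
Captured: group 1 = 'lkk', group 2 = 'leennn', group 3 = 'gorjd'.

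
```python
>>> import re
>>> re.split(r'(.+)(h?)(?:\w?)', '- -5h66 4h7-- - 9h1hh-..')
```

['', '- -5h66 4h7-- - 9h1hh-..', '', '']

Pattern: one or more of any character (captured); then optionally a literal 'h' (captured); then optionally a word character (non-capturing group).
Matches to split on: at [0:24] → '- -5h66 4h7-- - 9h1hh-..'.
With a capturing group present, the delimiter's captured portion is kept in the result list.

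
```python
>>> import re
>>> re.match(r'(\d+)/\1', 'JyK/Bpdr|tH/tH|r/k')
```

The backreference `\1` re-matches whatever the first group consumed, character for character.
`match` is anchored at position 0; if the pattern doesn't fit there, it returns None.
Here position 0 doesn't satisfy it, so the call returns None.

None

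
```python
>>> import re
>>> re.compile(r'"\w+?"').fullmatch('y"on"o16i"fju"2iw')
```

None

For `fullmatch`, every character of the input must be accounted for by the pattern.
Here the string isn't matched end-to-end, so the call returns None.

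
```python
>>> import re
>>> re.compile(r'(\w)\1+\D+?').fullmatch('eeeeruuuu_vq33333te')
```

None

`re.fullmatch` is like wrapping the pattern in `^…$` (in single-line mode).
Here the pattern can't cover the whole string, so the call returns None.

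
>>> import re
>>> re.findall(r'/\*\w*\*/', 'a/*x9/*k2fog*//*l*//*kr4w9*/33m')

Matches: at [5:14] → '/*k2fog*/'; at [14:19] → '/*l*/'; at [19:28] → '/*kr4w9*/'.
`findall` yields the raw match text (3 of them) because the pattern has no groups.

['/*k2fog*/', '/*l*/', '/*kr4w9*/']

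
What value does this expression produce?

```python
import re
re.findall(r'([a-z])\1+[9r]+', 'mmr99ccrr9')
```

['m', 'c']

A backreference is literal: `\1` must see the identical characters the first group matched.
Walking the string: at [0:5] match 'mmr99', group 1 = 'm'; at [5:10] match 'ccrr9', group 1 = 'c'.
`findall` collects group 1 from each match (2 total).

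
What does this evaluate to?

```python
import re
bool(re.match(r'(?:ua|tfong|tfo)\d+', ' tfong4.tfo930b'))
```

`re.match` only tries the pattern at the start of the string.
Here the string doesn't start with a match, so the call returns None, and `bool(None)` is False.

False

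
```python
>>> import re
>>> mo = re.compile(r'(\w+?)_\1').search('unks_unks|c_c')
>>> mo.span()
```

(0, 9)

`\1` is not a pattern — it's the concrete string captured by group 1, re-applied verbatim.
The match spans [0:9] → 'unks_unks'.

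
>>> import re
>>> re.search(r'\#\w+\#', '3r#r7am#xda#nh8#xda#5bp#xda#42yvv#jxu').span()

(2, 8)

`re.search` scans for the first position where the pattern succeeds.
The match spans [2:8] → '#r7am#'.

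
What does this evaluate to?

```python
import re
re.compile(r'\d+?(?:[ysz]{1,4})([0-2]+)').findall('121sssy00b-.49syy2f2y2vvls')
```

['00', '2', '2']

Pattern: one or more of a digit (lazy); then 1 to 4 of one of [ysz] (non-capturing group); then one or more of a character in [0-2] (captured).
Because there's exactly one group, `findall` drops the full match and keeps group 1 from each hit.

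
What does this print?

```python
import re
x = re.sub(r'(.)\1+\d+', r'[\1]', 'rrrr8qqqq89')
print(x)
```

`\1` has to match the exact text group 1 already captured.
Matches: at [0:5] → 'rrrr8'; at [5:11] → 'qqqq89'.
The replacement refers to a captured group, so each match is rewritten using its own captured text.

[r][q]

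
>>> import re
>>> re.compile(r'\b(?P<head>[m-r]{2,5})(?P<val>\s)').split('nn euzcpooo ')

['', 'nn', ' ', 'euzcpooo ']

Pattern: a word boundary (`\b`, zero-width); then 2 to 5 of a character in [m-r] (captured as 'head'); then whitespace (captured as 'val').
`re.split` interleaves the captured-group text with the surrounding fragments.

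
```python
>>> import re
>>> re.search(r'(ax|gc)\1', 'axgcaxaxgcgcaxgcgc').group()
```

`\1` has to match the exact text group 1 already captured.
`re.search` scans for the first position where the pattern succeeds.
The match spans [4:8] → 'axax'.
Captured: group 1 = 'ax'.

'axax'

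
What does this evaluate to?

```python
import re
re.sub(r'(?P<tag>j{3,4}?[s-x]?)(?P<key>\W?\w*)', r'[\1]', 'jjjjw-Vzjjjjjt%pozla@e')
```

With the lazy modifier that quantifier settles for the fewest repetitions that let the rest of the pattern succeed (the atoms after it are unaffected and can still be greedy).
`\1` in the replacement pulls in group 1's text for each match.

'[jjj]-Vz[jjj]%pozla@e'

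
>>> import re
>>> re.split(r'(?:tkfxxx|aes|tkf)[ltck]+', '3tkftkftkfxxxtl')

['3', 'f', '']

Each match becomes a cut point; 3 segments remain.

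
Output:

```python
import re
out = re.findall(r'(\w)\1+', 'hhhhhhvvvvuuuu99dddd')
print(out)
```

After group 1 captures some text, `\1` only succeeds where that same text appears again.
With a single group, `findall` returns only what that group captured — 5 items.

['h', 'v', 'u', '9', 'd']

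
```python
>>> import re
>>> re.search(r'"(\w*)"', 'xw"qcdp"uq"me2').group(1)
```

'qcdp'

The match spans [2:8] → '"qcdp"'.
Captured: group 1 = 'qcdp'.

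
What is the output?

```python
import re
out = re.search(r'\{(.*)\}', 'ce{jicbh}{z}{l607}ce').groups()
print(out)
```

`re.search` tries every starting position until one works.
The match spans [2:18] → '{jicbh}{z}{l607}'.
Captured: group 1 = 'jicbh}{z}{l607'.

('jicbh}{z}{l607',)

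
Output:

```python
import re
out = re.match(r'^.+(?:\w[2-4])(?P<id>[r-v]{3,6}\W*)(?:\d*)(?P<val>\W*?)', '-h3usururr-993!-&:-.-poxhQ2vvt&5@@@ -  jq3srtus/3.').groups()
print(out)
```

The match spans [0:49] → '-h3usururr-993!-&:-.-poxhQ2vvt&5@@@ -  jq3srtus/3'.
Captured: group 1 = 'srtus/', group 2 = ''.

('srtus/', '')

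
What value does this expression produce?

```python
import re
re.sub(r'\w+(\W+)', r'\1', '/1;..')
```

'/;..'

The pattern matches one or more of a word character; then one or more of a non-word character (captured).
Matches: at [1:5] → '1;..'.
The replacement refers to a captured group, so each match is rewritten using its own captured text.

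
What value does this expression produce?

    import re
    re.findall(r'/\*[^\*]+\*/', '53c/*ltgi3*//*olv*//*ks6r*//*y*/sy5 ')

['/*ltgi3*/', '/*olv*/', '/*ks6r*/', '/*y*/']

Scanning left to right: at [3:12] → '/*ltgi3*/'; at [12:19] → '/*olv*/'; at [19:27] → '/*ks6r*/'; at [27:32] → '/*y*/'.
With no groups in the pattern, `findall` gives back each whole match — 4 here.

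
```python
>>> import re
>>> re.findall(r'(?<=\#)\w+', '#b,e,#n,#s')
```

The positive lookaround only admits positions where the adjacent text matches; those characters stay outside the span.
`findall` yields the raw match text (3 of them) because the pattern has no groups.

['b', 'n', 's']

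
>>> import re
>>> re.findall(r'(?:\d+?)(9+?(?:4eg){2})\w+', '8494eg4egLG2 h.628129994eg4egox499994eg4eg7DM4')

Lazy quantifiers expand one character at a time until the remainder of the pattern can match.
One capturing group, so `findall` returns just the captured substring from each match — 2 in all.

['94eg4eg', '9994eg4eg']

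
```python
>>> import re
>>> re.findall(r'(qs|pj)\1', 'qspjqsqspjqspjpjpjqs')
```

['qs', 'pj']

A backreference is literal: `\1` must see the identical characters the first group matched.
Scanning left to right: at [4:8] match 'qsqs', group 1 = 'qs'; at [12:16] match 'pjpj', group 1 = 'pj'.
With a single group, `findall` returns only what that group captured — 2 items.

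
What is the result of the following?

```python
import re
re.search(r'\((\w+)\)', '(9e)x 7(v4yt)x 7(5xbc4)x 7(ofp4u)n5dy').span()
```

(0, 4)

The match spans [0:4] → '(9e)'.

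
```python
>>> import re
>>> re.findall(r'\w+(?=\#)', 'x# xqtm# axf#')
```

The positive lookaround only admits positions where the adjacent text matches; those characters stay outside the span.
Scanning left to right: at [0:1] → 'x'; at [3:7] → 'xqtm'; at [9:12] → 'axf'.
No capturing groups, so `findall` returns the 3 full match strings.

['x', 'xqtm', 'axf']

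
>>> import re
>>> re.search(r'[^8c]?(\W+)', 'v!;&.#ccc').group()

This matches optionally any character except [8c]; then one or more of a non-word character (captured).
The match spans [0:6] → 'v!;&.#'.

'v!;&.#'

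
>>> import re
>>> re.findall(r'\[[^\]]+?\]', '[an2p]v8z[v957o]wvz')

['[an2p]', '[v957o]']

Since nothing is captured, `findall` lists the 2 matched substrings directly.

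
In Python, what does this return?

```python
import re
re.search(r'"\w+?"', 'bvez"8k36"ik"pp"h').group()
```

'"8k36"'

`re.search` scans for the first position where the pattern succeeds.
The match spans [4:10] → '"8k36"'.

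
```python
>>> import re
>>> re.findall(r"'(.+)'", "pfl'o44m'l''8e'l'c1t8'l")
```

["o44m'l''8e'l'c1t8"]

Scanning left to right: at [3:22] match "'o44m'l''8e'l'c1t8'", group 1 = "o44m'l''8e'l'c1t8".
Because there's exactly one group, `findall` drops the full match and keeps group 1 from the one hit.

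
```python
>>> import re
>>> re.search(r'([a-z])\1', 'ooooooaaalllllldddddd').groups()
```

The match spans [0:2] → 'oo'.
Captured: group 1 = 'o'.

('o',)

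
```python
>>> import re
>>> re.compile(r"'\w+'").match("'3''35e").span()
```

(0, 3)

`re.match` won't scan ahead — the pattern has to work from the very first character.
The match spans [0:3] → "'3'".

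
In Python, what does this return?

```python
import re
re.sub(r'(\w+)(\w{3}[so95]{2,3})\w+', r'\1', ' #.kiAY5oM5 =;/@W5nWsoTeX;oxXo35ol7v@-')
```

' #.k =;/@W;ox@-'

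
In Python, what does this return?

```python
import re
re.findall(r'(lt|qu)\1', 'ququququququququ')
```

After group 1 captures some text, `\1` only succeeds where that same text appears again.
Matches: at [0:4] match 'ququ', group 1 = 'qu'; at [4:8] match 'ququ', group 1 = 'qu'; at [8:12] match 'ququ', group 1 = 'qu'; at [12:16] match 'ququ', group 1 = 'qu'.
`findall` collects group 1 from each match (4 total).

['qu', 'qu', 'qu', 'qu']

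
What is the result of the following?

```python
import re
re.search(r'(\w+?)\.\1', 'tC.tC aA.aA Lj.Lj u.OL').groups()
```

('tC',)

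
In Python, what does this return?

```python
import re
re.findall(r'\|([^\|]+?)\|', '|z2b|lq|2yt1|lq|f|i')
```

['z2b', '2yt1', 'f']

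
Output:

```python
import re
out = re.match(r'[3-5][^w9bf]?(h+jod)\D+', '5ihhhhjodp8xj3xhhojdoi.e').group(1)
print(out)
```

hhhhjod

Pattern: a character in [3-5], then optionally any character except [w9bf]; then one or more of the literal 'h', then the literal 'jod' (captured); then one or more of a non-digit.
`match` is anchored at position 0; if the pattern doesn't fit there, it returns None.
The match spans [0:10] → '5ihhhhjodp'.
Captured: group 1 = 'hhhhjod'.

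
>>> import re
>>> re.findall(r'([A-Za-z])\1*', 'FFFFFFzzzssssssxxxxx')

['F', 'z', 's', 'x']

The backreference `\1` re-matches whatever the first group consumed, character for character.
One capturing group, so `findall` returns just the captured substring from each match — 4 in all.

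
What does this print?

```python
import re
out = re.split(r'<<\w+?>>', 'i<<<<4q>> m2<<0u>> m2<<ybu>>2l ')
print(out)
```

The string is cut at each match, leaving 4 pieces.

['i<<', ' m2', ' m2', '2l ']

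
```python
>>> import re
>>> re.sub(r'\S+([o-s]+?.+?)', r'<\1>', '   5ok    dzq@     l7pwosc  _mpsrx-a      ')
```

'   <ok>    <q@>     <sc>  <rx>-a      '

A `+?`/`*?`/`{m,n}?` starts at its minimum and grows only as far as needed for what follows to match.
The replacement refers to a captured group, so each match is rewritten using its own captured text.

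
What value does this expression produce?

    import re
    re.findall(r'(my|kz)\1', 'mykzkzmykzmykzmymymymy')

['kz', 'my', 'my']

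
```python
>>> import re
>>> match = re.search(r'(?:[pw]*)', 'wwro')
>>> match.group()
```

The pattern matches zero or more of one of [pw] (non-capturing group).
The match spans [0:2] → 'ww'.

'ww'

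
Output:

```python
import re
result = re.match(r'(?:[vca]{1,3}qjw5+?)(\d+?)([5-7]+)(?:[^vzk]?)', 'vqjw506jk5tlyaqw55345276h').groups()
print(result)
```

Pattern: 1 to 3 of one of [vca], then the literal 'qjw', then one or more of the literal '5' (lazy) (non-capturing group); then one or more of a digit (lazy) (captured); then one or more of a character in [5-7] (captured); then optionally any character except [vzk] (non-capturing group).
`match` is anchored at position 0; if the pattern doesn't fit there, it returns None.
The match spans [0:8] → 'vqjw506j'.
Captured: group 1 = '0', group 2 = '6'.

('0', '6')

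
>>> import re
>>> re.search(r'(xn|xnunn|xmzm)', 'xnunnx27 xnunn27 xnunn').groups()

Alternation isn't longest-match — the leftmost alternative that fits at this position is chosen.
`re.search` scans for the first position where the pattern succeeds.
The match spans [0:2] → 'xn'.
Captured: group 1 = 'xn'.

('xn',)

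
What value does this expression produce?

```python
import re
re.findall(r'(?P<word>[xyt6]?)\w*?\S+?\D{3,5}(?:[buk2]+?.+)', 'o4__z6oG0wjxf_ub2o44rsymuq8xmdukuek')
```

['']

Because there's exactly one group, `findall` drops the full match and keeps group 1 from the one hit.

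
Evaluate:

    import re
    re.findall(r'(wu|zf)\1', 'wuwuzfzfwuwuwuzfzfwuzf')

['wu', 'zf', 'wu', 'zf']

`\1` has to match the exact text group 1 already captured.
Walking the string: at [0:4] match 'wuwu', group 1 = 'wu'; at [4:8] match 'zfzf', group 1 = 'zf'; at [8:12] match 'wuwu', group 1 = 'wu'; at [14:18] match 'zfzf', group 1 = 'zf'.
Because there's exactly one group, `findall` drops the full match and keeps group 1 from each hit.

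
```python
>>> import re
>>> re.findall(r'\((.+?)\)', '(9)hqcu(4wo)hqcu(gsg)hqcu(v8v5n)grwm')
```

Scanning left to right: at [0:3] match '(9)', group 1 = '9'; at [7:12] match '(4wo)', group 1 = '4wo'; at [16:21] match '(gsg)', group 1 = 'gsg'; at [25:32] match '(v8v5n)', group 1 = 'v8v5n'.
One capturing group, so `findall` returns just the captured substring from each match — 4 in all.

['9', '4wo', 'gsg', 'v8v5n']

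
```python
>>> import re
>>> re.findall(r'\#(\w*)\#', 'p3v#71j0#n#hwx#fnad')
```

['71j0', 'hwx']

`findall` collects group 1 from each match (2 total).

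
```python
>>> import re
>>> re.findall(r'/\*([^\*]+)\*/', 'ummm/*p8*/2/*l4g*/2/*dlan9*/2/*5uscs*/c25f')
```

Walking the string: at [4:10] match '/*p8*/', group 1 = 'p8'; at [11:18] match '/*l4g*/', group 1 = 'l4g'; at [19:28] match '/*dlan9*/', group 1 = 'dlan9'; at [29:38] match '/*5uscs*/', group 1 = '5uscs'.
One capturing group, so `findall` returns just the captured substring from each match — 4 in all.

['p8', 'l4g', 'dlan9', '5uscs']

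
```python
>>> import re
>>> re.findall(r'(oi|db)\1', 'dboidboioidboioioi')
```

['oi', 'oi']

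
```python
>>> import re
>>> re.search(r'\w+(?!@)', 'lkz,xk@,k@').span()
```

(0, 3)

`(?!…)`/`(?<!…)` only lets a position through if the neighbouring text does NOT match; no characters are consumed.
`re.search` scans for the first position where the pattern succeeds.
The match spans [0:3] → 'lkz'.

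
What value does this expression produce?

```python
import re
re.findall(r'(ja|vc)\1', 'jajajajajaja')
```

`\1` has to match the exact text group 1 already captured.
`findall` collects group 1 from each match (3 total).

['ja', 'ja', 'ja']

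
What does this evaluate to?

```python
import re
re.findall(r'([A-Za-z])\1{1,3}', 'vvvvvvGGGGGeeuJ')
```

['v', 'v', 'G', 'e']

The backreference `\1` re-matches whatever the first group consumed, character for character.
Scanning left to right: at [0:4] match 'vvvv', group 1 = 'v'; at [4:6] match 'vv', group 1 = 'v'; at [6:10] match 'GGGG', group 1 = 'G'; at [11:13] match 'ee', group 1 = 'e'.
With a single group, `findall` returns only what that group captured — 4 items.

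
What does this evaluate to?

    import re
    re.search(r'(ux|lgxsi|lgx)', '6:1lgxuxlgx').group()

Unlike `match`, `search` isn't anchored — it looks for the pattern anywhere in the string.
The match spans [3:6] → 'lgx'.
Captured: group 1 = 'lgx'.

'lgx'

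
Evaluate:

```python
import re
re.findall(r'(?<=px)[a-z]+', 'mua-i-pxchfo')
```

['chfo']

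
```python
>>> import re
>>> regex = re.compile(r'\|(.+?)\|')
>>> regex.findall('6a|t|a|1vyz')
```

['t']

Scanning left to right: at [2:5] match '|t|', group 1 = 't'.
With a single group, `findall` returns only what that group captured — 1 item.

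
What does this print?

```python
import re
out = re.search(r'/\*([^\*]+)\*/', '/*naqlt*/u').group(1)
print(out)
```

Unlike `match`, `search` isn't anchored — it looks for the pattern anywhere in the string.
The match spans [0:9] → '/*naqlt*/'.
Captured: group 1 = 'naqlt'.

naqlt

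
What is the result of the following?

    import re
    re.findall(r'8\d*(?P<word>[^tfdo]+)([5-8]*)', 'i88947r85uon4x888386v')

Pattern: the literal '8', then zero or more of a digit; then one or more of any character except [tfdo] (captured as 'word'); then zero or more of a character in [5-8] (captured).
Matches: at [1:10] match '88947r85u', groups = ('r85u', ''); at [14:21] match '888386v', groups = ('v', '').
Multiple groups make `findall` return tuples — one 2-tuple for each match.

[('r85u', ''), ('v', '')]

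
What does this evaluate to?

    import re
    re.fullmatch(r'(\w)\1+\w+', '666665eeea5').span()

`fullmatch` succeeds only if the pattern covers the string from start to end.
The match spans [0:11] → '666665eeea5'.

(0, 11)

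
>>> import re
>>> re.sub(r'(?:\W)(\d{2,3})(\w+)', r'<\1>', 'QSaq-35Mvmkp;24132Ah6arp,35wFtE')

'QSaq<35><241><35>'

The pattern matches a non-word character (non-capturing group); then 2 to 3 of a digit (captured); then one or more of a word character (captured).
Matches: at [4:12] → '-35Mvmkp'; at [12:24] → ';24132Ah6arp'; at [24:31] → ',35wFtE'.
The replacement refers to a captured group, so each match is rewritten using its own captured text.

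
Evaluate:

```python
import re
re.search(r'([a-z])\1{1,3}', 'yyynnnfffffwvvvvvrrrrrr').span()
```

(0, 3)

`\1` is not a pattern — it's the concrete string captured by group 1, re-applied verbatim.
The match spans [0:3] → 'yyy'.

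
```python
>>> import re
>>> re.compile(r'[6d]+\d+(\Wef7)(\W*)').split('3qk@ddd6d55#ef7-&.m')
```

['3qk@', '#ef7', '-&.', 'm']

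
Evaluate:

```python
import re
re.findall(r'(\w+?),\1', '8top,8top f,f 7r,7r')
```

['8top', 'f', '7r']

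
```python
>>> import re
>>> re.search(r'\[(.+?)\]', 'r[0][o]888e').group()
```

A non-greedy quantifier consumes as few characters as it can — just enough that the remainder of the pattern still matches from where it stops; whatever follows it matches normally.
`re.search` scans for the first position where the pattern succeeds.
The match spans [1:4] → '[0]'.
Captured: group 1 = '0'.

'[0]'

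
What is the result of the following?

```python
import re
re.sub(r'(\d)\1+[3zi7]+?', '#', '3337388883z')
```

After group 1 captures some text, `\1` only succeeds where that same text appears again.
Matches: at [0:4] → '3337'; at [5:10] → '88883'.
Each match is replaced by '#'.

'#3#z'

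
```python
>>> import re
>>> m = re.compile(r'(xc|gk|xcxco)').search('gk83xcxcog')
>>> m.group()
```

`re.search` scans for the first position where the pattern succeeds.
The match spans [0:2] → 'gk'.
Captured: group 1 = 'gk'.

'gk'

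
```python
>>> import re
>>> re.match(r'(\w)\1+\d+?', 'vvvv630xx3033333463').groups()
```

('v',)

A backreference is literal: `\1` must see the identical characters the first group matched.
With `match`, the pattern is implicitly anchored at the beginning.
The match spans [0:5] → 'vvvv6'.
Captured: group 1 = 'v'.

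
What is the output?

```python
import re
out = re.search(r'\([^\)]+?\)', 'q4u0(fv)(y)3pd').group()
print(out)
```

(fv)

`search` walks the string left to right and returns the first match it finds.
The match spans [4:8] → '(fv)'.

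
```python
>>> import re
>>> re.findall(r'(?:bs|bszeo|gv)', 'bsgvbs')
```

['bs', 'gv', 'bs']

Scanning left to right: at [0:2] → 'bs'; at [2:4] → 'gv'; at [4:6] → 'bs'.
Since nothing is captured, `findall` lists the 3 matched substrings directly.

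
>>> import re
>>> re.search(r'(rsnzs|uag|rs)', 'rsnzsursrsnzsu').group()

'rsnzs'

`|` is ordered: at each position the engine commits to the first alternative that works.
`re.search` scans for the first position where the pattern succeeds.
The match spans [0:5] → 'rsnzs'.
Captured: group 1 = 'rsnzs'.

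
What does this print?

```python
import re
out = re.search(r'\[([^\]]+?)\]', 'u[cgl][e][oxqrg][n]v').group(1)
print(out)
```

cgl

`re.search` scans for the first position where the pattern succeeds.
The match spans [1:6] → '[cgl]'.
Captured: group 1 = 'cgl'.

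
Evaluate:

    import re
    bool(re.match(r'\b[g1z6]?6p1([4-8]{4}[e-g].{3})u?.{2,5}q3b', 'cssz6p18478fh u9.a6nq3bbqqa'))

False

`match` is anchored at position 0; if the pattern doesn't fit there, it returns None.
Here position 0 doesn't satisfy it, so the call returns None, and `bool(None)` is False.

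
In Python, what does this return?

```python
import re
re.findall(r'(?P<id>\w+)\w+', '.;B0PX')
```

The pattern matches one or more of a word character (captured as 'id'); then one or more of a word character.
Matches: at [2:6] match 'B0PX', group 1 = 'B0P'.
With a single group, `findall` returns only what that group captured — 1 item.

['B0P']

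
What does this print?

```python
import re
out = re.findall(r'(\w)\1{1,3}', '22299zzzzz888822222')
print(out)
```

The backreference `\1` re-matches whatever the first group consumed, character for character.
Walking the string: at [0:3] match '222', group 1 = '2'; at [3:5] match '99', group 1 = '9'; at [5:9] match 'zzzz', group 1 = 'z'; at [10:14] match '8888', group 1 = '8'; at [14:18] match '2222', group 1 = '2'.
`findall` collects group 1 from each match (5 total).

['2', '9', 'z', '8', '2']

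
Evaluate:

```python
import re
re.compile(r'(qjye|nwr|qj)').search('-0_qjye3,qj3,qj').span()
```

Alternation tries branches left to right and keeps the first one that lets the overall match succeed at that position.
The match spans [3:7] → 'qjye'.

(3, 7)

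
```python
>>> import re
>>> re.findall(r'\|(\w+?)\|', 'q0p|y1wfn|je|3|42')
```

['y1wfn', '3']

Matches: at [3:10] match '|y1wfn|', group 1 = 'y1wfn'; at [12:15] match '|3|', group 1 = '3'.
Because there's exactly one group, `findall` drops the full match and keeps group 1 from each hit.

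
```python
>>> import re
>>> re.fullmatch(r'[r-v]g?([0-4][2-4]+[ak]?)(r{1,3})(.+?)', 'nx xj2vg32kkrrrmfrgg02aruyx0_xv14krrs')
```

For `fullmatch`, every character of the input must be accounted for by the pattern.
Here there's no way to consume every character, so the call returns None.

None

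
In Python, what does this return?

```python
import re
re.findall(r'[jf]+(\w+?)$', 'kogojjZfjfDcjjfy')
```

['ZfjfDcjjfy']

Because there's exactly one group, `findall` drops the full match and keeps group 1 from the one hit.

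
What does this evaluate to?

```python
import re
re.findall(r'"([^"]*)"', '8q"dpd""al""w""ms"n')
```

Walking the string: at [2:7] match '"dpd"', group 1 = 'dpd'; at [7:11] match '"al"', group 1 = 'al'; at [11:14] match '"w"', group 1 = 'w'; at [14:18] match '"ms"', group 1 = 'ms'.
One capturing group, so `findall` returns just the captured substring from each match — 4 in all.

['dpd', 'al', 'w', 'ms']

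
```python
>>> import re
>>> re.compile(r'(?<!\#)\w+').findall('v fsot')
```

['v', 'fsot']

Because the assertion is negative and zero-width, positions next to the forbidden text are skipped.
Matches: at [0:1] → 'v'; at [2:6] → 'fsot'.
`findall` yields the raw match text (2 of them) because the pattern has no groups.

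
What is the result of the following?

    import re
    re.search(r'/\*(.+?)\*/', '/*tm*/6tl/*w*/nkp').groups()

('tm',)

The match spans [0:6] → '/*tm*/'.
Captured: group 1 = 'tm'.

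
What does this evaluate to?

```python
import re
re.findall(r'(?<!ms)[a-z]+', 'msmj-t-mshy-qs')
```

['msmj', 't', 'mshy', 'qs']

The negative lookaround is zero-width — it rules out positions where the adjacent text would match, without consuming anything.
Walking the string: at [0:4] → 'msmj'; at [5:6] → 't'; at [7:11] → 'mshy'; at [12:14] → 'qs'.
No capturing groups, so `findall` returns the 4 full match strings.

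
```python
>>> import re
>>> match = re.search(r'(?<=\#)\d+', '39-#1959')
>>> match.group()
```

'1959'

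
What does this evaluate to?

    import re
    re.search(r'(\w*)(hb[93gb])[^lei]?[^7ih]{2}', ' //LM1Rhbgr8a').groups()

This matches zero or more of a word character (captured); then the literal 'hb', then one of [93gb] (captured); then optionally any character except [lei], then exactly 2 of any character except [7ih].
`search` walks the string left to right and returns the first match it finds.
The match spans [3:13] → 'LM1Rhbgr8a'.
Captured: group 1 = 'LM1R', group 2 = 'hbg'.

('LM1R', 'hbg')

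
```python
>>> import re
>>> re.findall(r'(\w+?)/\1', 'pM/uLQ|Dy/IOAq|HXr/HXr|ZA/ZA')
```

['HXr', 'ZA']

A backreference is literal: `\1` must see the identical characters the first group matched.
Matches: at [15:22] match 'HXr/HXr', group 1 = 'HXr'; at [23:28] match 'ZA/ZA', group 1 = 'ZA'.
One capturing group, so `findall` returns just the captured substring from each match — 2 in all.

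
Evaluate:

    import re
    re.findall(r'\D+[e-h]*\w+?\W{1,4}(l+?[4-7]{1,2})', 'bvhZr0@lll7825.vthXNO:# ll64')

This matches one or more of a non-digit; then zero or more of a character in [e-h], then one or more of a word character (lazy), then 1 to 4 of a non-word character; then one or more of the literal 'l' (lazy), then 1 to 2 of a character in [4-7] (captured).
With a single group, `findall` returns only what that group captured — 2 items.

['lll7', 'll64']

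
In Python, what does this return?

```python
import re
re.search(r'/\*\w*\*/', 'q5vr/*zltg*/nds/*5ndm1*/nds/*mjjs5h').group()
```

Unlike `match`, `search` isn't anchored — it looks for the pattern anywhere in the string.
The match spans [4:12] → '/*zltg*/'.

'/*zltg*/'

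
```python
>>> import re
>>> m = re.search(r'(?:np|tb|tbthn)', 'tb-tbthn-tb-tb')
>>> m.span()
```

(0, 2)

The match spans [0:2] → 'tb'.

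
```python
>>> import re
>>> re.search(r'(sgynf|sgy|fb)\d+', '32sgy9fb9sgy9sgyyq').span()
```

(2, 6)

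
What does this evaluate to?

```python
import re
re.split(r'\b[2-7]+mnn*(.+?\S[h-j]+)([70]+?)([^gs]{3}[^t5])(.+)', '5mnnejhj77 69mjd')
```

['', 'ejhj', '7', '7 69', 'mjd', '']

This matches a word boundary (`\b`, zero-width); then one or more of a character in [2-7], then the literal 'mn', then zero or more of a literal 'n'; then one or more of any character (lazy), then a non-whitespace character, then one or more of a character in [h-j] (captured); then one or more of one of [70] (lazy) (captured); then exactly 3 of any character except [gs], then any character except [t5] (captured); then one or more of any character (captured).
Matches to split on: at [0:16] → '5mnnejhj77 69mjd'.
`re.split` interleaves the captured-group text with the surrounding fragments.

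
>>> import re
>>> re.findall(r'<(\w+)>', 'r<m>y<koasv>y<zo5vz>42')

Walking the string: at [1:4] match '<m>', group 1 = 'm'; at [5:12] match '<koasv>', group 1 = 'koasv'; at [13:20] match '<zo5vz>', group 1 = 'zo5vz'.
Because there's exactly one group, `findall` drops the full match and keeps group 1 from each hit.

['m', 'koasv', 'zo5vz']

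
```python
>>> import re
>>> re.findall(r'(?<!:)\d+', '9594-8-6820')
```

['9594', '8', '6820']

A negative assertion filters positions out without eating any characters.
With no groups in the pattern, `findall` gives back each whole match — 3 here.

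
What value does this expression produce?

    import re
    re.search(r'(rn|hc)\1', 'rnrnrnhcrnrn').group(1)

The match spans [0:4] → 'rnrn'.
Captured: group 1 = 'rn'.

'rn'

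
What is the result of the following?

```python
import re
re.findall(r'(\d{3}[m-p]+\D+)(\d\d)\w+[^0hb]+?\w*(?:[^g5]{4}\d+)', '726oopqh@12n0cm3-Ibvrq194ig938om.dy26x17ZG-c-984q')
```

This matches exactly 3 of a digit, then one or more of a character in [m-p], then one or more of a non-digit (captured); then a digit, then a digit (captured); then one or more of a word character, then one or more of any character except [0hb] (lazy), then zero or more of a word character; then exactly 4 of any character except [g5], then one or more of a digit (non-capturing group).
`findall` packs the 2 group values into a tuple for every match.

[('726oopqh@', '12')]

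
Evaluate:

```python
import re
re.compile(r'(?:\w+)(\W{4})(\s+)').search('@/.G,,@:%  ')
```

This matches one or more of a word character (non-capturing group); then exactly 4 of a non-word character (captured); then one or more of whitespace (captured).
`re.search` scans for the first position where the pattern succeeds.
Here the pattern never matches, so the call returns None.

None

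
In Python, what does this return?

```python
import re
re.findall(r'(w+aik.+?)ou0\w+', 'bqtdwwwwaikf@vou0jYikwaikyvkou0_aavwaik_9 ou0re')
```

['wwwwaikf@v']

This matches one or more of the literal 'w', then the literal 'aik', then one or more of any character (lazy) (captured); then the literal 'ou0', then one or more of a word character.
Because there's exactly one group, `findall` drops the full match and keeps group 1 from the one hit.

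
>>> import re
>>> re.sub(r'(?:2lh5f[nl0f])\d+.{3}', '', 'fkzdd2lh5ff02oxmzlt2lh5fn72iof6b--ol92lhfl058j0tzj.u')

The pattern matches the literal '2lh', then the literal '5f', then one of [nl0f] (non-capturing group); then one or more of a digit, then exactly 3 of any character.
Matches: at [5:16] → '2lh5ff02oxm'; at [19:30] → '2lh5fn72iof'.
Every occurrence is swapped for ''.

'fkzddzlt6b--ol92lhfl058j0tzj.u'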